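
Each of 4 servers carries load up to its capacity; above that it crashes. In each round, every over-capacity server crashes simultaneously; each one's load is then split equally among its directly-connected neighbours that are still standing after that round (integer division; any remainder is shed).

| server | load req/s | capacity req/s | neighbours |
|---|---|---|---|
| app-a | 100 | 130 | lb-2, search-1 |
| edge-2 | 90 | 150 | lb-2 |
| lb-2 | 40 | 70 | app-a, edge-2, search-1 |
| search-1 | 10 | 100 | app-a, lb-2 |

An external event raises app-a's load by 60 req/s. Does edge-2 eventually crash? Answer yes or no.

no

Round 1 — app-a at 160 > 130. app-a crashes.
  app-a sheds 160 req/s to lb-2, search-1: 80 each.
    lb-2: 40+80 = 120 > 70
    search-1: 10+80 = 90 ≤ 100
Round 2 — lb-2 crashes.
  lb-2 sheds 120 req/s to edge-2, search-1: 60 each.
    edge-2: 90+60 = 150 ≤ 150
    search-1: 90+60 = 150 > 100
Round 3 — search-1 crashes.
  search-1 sheds 150 req/s: no online neighbours, lost.
No further crashes.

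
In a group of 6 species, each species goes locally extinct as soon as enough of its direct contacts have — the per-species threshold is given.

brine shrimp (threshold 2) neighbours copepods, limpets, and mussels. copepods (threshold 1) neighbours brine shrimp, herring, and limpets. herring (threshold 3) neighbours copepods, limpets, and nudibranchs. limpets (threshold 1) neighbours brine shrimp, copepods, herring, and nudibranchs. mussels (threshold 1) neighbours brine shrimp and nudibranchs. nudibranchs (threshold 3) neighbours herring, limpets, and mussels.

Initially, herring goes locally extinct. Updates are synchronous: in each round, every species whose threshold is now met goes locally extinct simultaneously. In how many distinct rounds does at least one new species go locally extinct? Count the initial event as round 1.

Round 1 — herring goes locally extinct (initial).
Round 2 — checking thresholds:
  copepods: 1 of 3 neighbours ≥ 1, goes locally extinct.
  limpets: 1 of 4 neighbours ≥ 1, goes locally extinct.
  nudibranchs: 1 of 3 neighbours < 3, holds.
Round 3 — checking thresholds:
  brine shrimp: 2 of 3 neighbours ≥ 2, goes locally extinct.
  nudibranchs: 2 of 3 neighbours < 3, holds.
Round 4 — checking thresholds:
  mussels: 1 of 2 neighbours ≥ 1, goes locally extinct.
  nudibranchs: 2 of 3 neighbours < 3, holds.
Round 5 — checking thresholds:
  nudibranchs: 3 of 3 neighbours ≥ 3, goes locally extinct.
Round 6 — no new extinctions; cascade stops.

5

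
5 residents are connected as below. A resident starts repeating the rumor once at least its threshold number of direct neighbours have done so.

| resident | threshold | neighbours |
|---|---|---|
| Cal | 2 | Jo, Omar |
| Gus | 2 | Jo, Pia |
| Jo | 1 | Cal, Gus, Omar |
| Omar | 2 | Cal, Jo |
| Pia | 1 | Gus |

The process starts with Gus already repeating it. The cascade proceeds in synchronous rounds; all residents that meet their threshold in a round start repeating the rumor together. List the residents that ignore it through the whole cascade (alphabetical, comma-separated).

Cal, Omar

Round 1 — Gus starts repeating the rumor (initial).
Round 2 — checking thresholds:
  Jo: 1 of 3 neighbours ≥ 1, starts repeating the rumor.
  Pia: 1 of 1 neighbours ≥ 1, starts repeating the rumor.
Round 3 — no new spreads; cascade stops.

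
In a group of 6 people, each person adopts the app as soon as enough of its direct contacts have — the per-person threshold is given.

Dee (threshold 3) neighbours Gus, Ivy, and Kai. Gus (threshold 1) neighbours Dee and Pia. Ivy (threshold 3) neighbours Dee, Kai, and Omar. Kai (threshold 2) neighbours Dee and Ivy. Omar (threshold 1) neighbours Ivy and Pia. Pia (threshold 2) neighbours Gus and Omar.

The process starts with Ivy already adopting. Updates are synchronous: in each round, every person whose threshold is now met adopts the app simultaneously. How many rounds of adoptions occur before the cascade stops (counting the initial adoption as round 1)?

2

Round 1 — Ivy adopts the app (initial).
Round 2 — checking thresholds:
  Dee: 1 of 3 neighbours < 3, below threshold.
  Kai: 1 of 2 neighbours < 2, below threshold.
  Omar: 1 of 2 neighbours ≥ 1, adopts the app.
Round 3 — no new adoptions; cascade stops.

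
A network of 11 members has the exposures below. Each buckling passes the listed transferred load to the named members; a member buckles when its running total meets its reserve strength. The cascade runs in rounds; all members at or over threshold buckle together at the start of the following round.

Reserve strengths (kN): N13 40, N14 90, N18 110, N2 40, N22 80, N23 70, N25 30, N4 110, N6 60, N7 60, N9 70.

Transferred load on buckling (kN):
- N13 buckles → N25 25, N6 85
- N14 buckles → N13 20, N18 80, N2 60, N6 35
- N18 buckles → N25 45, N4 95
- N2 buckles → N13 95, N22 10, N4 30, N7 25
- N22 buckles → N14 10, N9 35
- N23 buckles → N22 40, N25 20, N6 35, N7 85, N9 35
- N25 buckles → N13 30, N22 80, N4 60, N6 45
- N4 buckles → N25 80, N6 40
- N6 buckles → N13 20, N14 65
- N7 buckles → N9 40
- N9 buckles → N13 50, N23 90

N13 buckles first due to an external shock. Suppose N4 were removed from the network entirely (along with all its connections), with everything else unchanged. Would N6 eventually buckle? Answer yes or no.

yes

With N4 removed:
Round 1 — N13 buckles (initial).
  N25: +25 → 25 < 30
  N6: +85 → 85 ≥ 60
Round 2 — N6 buckles.
  N14: +65 → 65 < 90
No further bucklings.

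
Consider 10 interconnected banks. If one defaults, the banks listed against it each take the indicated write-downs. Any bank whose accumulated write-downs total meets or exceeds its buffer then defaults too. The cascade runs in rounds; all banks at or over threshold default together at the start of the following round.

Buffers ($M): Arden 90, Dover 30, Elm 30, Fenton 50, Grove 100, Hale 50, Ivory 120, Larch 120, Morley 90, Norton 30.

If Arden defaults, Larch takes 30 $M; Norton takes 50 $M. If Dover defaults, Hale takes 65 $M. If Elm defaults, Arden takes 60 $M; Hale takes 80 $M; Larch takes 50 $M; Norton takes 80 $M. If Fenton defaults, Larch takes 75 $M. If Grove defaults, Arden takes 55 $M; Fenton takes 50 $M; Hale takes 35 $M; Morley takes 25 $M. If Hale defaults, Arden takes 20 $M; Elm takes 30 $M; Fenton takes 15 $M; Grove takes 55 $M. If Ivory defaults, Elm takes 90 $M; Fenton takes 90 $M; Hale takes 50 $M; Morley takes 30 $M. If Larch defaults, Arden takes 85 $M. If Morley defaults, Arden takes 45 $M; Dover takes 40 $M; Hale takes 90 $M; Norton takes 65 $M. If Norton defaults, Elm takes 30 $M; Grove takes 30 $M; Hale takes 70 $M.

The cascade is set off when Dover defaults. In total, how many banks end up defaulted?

4

Round 1 — Dover defaults (initial).
  Hale: +65 → 65 ≥ 50
Round 2 — Hale defaults.
  Arden: +20 → 20 < 90
  Elm: +30 → 30 ≥ 30
  Fenton: +15 → 15 < 50
  Grove: +55 → 55 < 100
Round 3 — Elm defaults.
  Arden: +60 → 80 < 90
  Larch: +50 → 50 < 120
  Norton: +80 → 80 ≥ 30
Round 4 — Norton defaults.
  Grove: +30 → 85 < 100
No further defaults.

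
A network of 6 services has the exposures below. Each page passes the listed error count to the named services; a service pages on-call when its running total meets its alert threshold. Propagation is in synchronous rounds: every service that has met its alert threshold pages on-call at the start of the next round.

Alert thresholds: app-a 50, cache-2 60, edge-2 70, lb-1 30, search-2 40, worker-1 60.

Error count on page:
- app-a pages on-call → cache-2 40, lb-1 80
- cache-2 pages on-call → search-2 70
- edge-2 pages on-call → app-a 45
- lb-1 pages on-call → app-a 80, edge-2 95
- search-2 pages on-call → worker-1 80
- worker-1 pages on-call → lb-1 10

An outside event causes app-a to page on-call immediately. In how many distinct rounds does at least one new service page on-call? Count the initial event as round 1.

3

Round 1 — app-a pages on-call (initial).
  cache-2: +40 → 40 < 60
  lb-1: +80 → 80 ≥ 30
Round 2 — lb-1 pages on-call.
  edge-2: +95 → 95 ≥ 70
Round 3 — edge-2 pages on-call.
No further pages.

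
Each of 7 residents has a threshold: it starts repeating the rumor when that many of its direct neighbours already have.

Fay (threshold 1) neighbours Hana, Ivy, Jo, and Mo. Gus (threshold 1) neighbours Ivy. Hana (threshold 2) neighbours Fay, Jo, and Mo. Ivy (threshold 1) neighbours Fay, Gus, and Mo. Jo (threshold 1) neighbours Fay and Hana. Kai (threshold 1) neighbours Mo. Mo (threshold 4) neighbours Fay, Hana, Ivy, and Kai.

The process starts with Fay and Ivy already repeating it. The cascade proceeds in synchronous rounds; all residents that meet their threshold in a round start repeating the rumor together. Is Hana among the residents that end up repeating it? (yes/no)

yes

Round 1 — Fay, Ivy start repeating the rumor (initial).
Round 2 — checking thresholds:
  Gus: 1 of 1 neighbours ≥ 1, starts repeating the rumor.
  Hana: 1 of 3 neighbours < 2, below threshold.
  Jo: 1 of 2 neighbours ≥ 1, starts repeating the rumor.
  Mo: 2 of 4 neighbours < 4, below threshold.
Round 3 — checking thresholds:
  Hana: 2 of 3 neighbours ≥ 2, starts repeating the rumor.
  Mo: 2 of 4 neighbours < 4, below threshold.
Round 4 — no new spreads; cascade stops.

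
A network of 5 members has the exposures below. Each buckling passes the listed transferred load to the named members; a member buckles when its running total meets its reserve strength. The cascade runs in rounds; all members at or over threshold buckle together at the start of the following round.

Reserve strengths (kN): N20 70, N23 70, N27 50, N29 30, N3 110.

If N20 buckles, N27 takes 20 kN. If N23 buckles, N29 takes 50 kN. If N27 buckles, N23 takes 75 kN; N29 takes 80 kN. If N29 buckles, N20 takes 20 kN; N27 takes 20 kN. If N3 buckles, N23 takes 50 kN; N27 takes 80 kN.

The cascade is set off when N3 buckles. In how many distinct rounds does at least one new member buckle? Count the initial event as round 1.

3

Round 1 — N3 buckles (initial).
  N23: +50 → 50 < 70
  N27: +80 → 80 ≥ 50
Round 2 — N27 buckles.
  N23: +75 → 125 ≥ 70
  N29: +80 → 80 ≥ 30
Round 3 — N23, N29 buckle.
  N20: +20 → 20 < 70
No further bucklings.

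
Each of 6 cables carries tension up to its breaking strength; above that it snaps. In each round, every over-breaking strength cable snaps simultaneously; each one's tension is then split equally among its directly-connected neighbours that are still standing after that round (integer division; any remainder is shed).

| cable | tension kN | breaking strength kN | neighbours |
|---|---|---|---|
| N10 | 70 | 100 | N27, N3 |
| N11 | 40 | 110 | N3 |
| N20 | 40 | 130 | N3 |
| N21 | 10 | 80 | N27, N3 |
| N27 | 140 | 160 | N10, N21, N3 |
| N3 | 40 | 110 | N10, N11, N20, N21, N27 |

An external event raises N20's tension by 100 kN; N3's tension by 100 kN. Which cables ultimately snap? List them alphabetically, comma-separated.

N10, N20, N21, N27, N3

Round 1 — N20 at 140 > 130; N3 at 140 > 110. N20, N3 snap.
  N20 sheds 140 kN: no online neighbours, lost.
  N3 sheds 140 kN to N10, N11, N21, N27: 35 each.
    N10: 70+35 = 105 > 100
    N11: 40+35 = 75 ≤ 110
    N21: 10+35 = 45 ≤ 80
    N27: 140+35 = 175 > 160
Round 2 — N10, N27 snap.
  N10 sheds 105 kN: no online neighbours, lost.
  N27 sheds 175 kN to N21: 175 each.
    N21: 45+175 = 220 > 80
Round 3 — N21 snaps.
  N21 sheds 220 kN: no online neighbours, lost.
No further breaks.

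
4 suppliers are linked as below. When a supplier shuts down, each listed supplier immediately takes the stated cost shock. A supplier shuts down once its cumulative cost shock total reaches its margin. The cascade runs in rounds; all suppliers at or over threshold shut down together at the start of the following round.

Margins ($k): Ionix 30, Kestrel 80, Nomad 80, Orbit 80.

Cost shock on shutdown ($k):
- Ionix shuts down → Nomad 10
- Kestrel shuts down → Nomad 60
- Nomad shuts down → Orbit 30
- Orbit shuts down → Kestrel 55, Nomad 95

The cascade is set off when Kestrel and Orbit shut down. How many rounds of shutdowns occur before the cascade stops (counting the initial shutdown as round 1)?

2

Round 1 — Kestrel, Orbit shut down (initial).
  Nomad: +60+95 → 155 ≥ 80
Round 2 — Nomad shuts down.
No further shutdowns.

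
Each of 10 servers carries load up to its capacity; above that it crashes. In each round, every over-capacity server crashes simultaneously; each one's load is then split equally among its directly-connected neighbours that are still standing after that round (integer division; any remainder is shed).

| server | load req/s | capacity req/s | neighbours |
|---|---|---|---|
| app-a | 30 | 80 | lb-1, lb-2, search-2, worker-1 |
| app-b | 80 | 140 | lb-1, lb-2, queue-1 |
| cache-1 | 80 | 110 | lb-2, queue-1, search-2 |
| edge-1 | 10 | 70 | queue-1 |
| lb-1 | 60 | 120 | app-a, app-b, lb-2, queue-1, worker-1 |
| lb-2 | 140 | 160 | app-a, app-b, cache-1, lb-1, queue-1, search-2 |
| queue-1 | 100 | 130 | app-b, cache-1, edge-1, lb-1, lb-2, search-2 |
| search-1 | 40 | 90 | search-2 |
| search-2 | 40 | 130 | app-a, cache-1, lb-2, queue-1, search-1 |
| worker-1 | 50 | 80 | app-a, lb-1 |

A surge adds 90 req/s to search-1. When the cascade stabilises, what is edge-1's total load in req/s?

57

Round 1 — search-1 at 130 > 90. search-1 crashes.
  search-1 sheds 130 req/s to search-2: 130 each.
    search-2: 40+130 = 170 > 130
Round 2 — search-2 crashes.
  search-2 sheds 170 req/s to app-a, cache-1, lb-2, queue-1: 42 each (2 lost).
    app-a: 30+42 = 72 ≤ 80
    cache-1: 80+42 = 122 > 110
    lb-2: 140+42 = 182 > 160
    queue-1: 100+42 = 142 > 130
Round 3 — cache-1, lb-2, queue-1 crash.
  cache-1 sheds 122 req/s: no online neighbours, lost.
  lb-2 sheds 182 req/s to app-a, app-b, lb-1: 60 each (2 lost).
    app-a: 72+60 = 132 > 80
    app-b: 80+60 = 140 ≤ 140
    lb-1: 60+60 = 120 ≤ 120
  queue-1 sheds 142 req/s to app-b, edge-1, lb-1: 47 each (1 lost).
    app-b: 140+47 = 187 > 140
    edge-1: 10+47 = 57 ≤ 70
    lb-1: 120+47 = 167 > 120
Round 4 — app-a, app-b, lb-1 crash.
  app-a sheds 132 req/s to worker-1: 132 each.
    worker-1: 50+132 = 182 > 80
  app-b sheds 187 req/s: no online neighbours, lost.
  lb-1 sheds 167 req/s to worker-1: 167 each.
    worker-1: 182+167 = 349 > 80
Round 5 — worker-1 crashes.
  worker-1 sheds 349 req/s: no online neighbours, lost.
No further crashes.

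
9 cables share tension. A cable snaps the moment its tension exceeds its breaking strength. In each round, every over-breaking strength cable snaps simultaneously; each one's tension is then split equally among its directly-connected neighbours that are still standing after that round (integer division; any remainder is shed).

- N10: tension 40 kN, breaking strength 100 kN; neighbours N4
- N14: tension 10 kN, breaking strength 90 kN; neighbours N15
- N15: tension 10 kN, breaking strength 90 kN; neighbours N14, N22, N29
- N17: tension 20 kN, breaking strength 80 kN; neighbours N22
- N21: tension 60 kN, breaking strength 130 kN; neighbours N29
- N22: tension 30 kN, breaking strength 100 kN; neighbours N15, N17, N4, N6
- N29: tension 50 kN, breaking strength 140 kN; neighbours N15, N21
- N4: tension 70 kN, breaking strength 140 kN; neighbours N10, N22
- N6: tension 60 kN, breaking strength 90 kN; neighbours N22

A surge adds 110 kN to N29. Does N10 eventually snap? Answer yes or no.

Round 1 — N29 at 160 > 140. N29 snaps.
  N29 sheds 160 kN to N15, N21: 80 each.
    N15: 10+80 = 90 ≤ 90
    N21: 60+80 = 140 > 130
Round 2 — N21 snaps.
  N21 sheds 140 kN: no online neighbours, lost.
No further breaks.

no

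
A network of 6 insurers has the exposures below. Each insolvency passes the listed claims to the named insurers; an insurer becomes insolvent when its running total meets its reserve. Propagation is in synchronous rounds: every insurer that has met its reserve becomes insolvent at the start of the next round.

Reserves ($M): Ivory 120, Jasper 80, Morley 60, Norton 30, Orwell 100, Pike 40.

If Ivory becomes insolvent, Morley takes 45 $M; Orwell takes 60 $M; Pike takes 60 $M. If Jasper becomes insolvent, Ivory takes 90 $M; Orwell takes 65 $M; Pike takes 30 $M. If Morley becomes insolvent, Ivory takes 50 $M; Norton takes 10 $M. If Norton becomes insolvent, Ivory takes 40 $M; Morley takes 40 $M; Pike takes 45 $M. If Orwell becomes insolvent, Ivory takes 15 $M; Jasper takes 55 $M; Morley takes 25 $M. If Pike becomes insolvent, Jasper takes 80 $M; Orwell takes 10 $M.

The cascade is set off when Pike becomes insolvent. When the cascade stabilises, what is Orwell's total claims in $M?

Round 1 — Pike becomes insolvent (initial).
  Jasper: +80 → 80 ≥ 80
  Orwell: +10 → 10 < 100
Round 2 — Jasper becomes insolvent.
  Ivory: +90 → 90 < 120
  Orwell: +65 → 75 < 100
No further insolvencies.

75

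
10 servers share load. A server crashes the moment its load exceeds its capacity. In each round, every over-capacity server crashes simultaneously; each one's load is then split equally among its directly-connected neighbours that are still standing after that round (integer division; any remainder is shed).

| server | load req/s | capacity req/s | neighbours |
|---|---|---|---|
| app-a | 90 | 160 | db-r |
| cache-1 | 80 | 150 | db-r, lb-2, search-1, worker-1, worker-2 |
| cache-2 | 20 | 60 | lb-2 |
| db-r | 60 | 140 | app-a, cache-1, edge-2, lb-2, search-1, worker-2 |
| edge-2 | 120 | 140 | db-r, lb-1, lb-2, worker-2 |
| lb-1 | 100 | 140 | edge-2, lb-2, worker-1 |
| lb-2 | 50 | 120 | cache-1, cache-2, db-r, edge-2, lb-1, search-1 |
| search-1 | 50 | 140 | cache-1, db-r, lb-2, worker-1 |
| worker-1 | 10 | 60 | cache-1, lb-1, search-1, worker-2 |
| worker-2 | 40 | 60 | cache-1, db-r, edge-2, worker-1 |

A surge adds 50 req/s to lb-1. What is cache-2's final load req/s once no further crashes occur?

59

Round 1 — lb-1 at 150 > 140. lb-1 crashes.
  lb-1 sheds 150 req/s to edge-2, lb-2, worker-1: 50 each.
    edge-2: 120+50 = 170 > 140
    lb-2: 50+50 = 100 ≤ 120
    worker-1: 10+50 = 60 ≤ 60
Round 2 — edge-2 crashes.
  edge-2 sheds 170 req/s to db-r, lb-2, worker-2: 56 each (2 lost).
    db-r: 60+56 = 116 ≤ 140
    lb-2: 100+56 = 156 > 120
    worker-2: 40+56 = 96 > 60
Round 3 — lb-2, worker-2 crash.
  lb-2 sheds 156 req/s to cache-1, cache-2, db-r, search-1: 39 each.
    cache-1: 80+39 = 119 ≤ 150
    cache-2: 20+39 = 59 ≤ 60
    db-r: 116+39 = 155 > 140
    search-1: 50+39 = 89 ≤ 140
  worker-2 sheds 96 req/s to cache-1, db-r, worker-1: 32 each.
    cache-1: 119+32 = 151 > 150
    db-r: 155+32 = 187 > 140
    worker-1: 60+32 = 92 > 60
Round 4 — cache-1, db-r, worker-1 crash.
  cache-1 sheds 151 req/s to search-1: 151 each.
    search-1: 89+151 = 240 > 140
  db-r sheds 187 req/s to app-a, search-1: 93 each (1 lost).
    app-a: 90+93 = 183 > 160
    search-1: 240+93 = 333 > 140
  worker-1 sheds 92 req/s to search-1: 92 each.
    search-1: 333+92 = 425 > 140
Round 5 — app-a, search-1 crash.
  app-a sheds 183 req/s: no online neighbours, lost.
  search-1 sheds 425 req/s: no online neighbours, lost.
No further crashes.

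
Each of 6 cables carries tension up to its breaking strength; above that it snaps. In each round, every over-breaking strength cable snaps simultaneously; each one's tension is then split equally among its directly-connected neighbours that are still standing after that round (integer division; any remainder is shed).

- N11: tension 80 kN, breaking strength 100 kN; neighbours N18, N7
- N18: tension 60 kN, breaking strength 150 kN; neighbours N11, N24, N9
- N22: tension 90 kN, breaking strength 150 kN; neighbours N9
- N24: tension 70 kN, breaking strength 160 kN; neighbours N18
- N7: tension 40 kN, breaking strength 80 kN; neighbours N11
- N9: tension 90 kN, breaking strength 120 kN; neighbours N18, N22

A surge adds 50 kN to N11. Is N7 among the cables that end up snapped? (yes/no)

Round 1 — N11 at 130 > 100. N11 snaps.
  N11 sheds 130 kN to N18, N7: 65 each.
    N18: 60+65 = 125 ≤ 150
    N7: 40+65 = 105 > 80
Round 2 — N7 snaps.
  N7 sheds 105 kN: no online neighbours, lost.
No further breaks.

yes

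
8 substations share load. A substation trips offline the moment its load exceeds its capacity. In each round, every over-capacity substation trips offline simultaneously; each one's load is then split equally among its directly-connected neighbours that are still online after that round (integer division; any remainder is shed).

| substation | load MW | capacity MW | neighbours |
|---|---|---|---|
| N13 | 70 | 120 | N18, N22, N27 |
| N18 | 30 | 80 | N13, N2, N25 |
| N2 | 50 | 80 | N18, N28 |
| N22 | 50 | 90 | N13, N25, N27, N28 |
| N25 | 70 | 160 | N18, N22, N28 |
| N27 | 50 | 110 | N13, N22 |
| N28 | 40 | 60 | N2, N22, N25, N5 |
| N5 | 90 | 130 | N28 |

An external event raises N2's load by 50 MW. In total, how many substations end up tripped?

2

Round 1 — N2 at 100 > 80. N2 trips offline.
  N2 sheds 100 MW to N18, N28: 50 each.
    N18: 30+50 = 80 ≤ 80
    N28: 40+50 = 90 > 60
Round 2 — N28 trips offline.
  N28 sheds 90 MW to N22, N25, N5: 30 each.
    N22: 50+30 = 80 ≤ 90
    N25: 70+30 = 100 ≤ 160
    N5: 90+30 = 120 ≤ 130
No further trips.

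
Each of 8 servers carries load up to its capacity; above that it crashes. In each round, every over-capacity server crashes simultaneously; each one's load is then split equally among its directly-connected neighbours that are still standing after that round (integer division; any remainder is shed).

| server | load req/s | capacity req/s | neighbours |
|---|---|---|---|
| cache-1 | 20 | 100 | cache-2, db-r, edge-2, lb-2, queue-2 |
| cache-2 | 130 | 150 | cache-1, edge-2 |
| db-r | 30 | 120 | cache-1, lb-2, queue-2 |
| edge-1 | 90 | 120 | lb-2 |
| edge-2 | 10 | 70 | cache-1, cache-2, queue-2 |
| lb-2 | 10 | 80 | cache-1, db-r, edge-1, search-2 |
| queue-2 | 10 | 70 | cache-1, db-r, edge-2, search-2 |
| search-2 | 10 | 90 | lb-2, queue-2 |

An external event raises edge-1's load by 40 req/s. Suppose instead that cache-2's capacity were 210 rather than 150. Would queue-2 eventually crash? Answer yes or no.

With cache-2's capacity at 210:
Round 1 — edge-1 at 130 > 120. edge-1 crashes.
  edge-1 sheds 130 req/s to lb-2: 130 each.
    lb-2: 10+130 = 140 > 80
Round 2 — lb-2 crashes.
  lb-2 sheds 140 req/s to cache-1, db-r, search-2: 46 each (2 lost).
    cache-1: 20+46 = 66 ≤ 100
    db-r: 30+46 = 76 ≤ 120
    search-2: 10+46 = 56 ≤ 90
No further crashes.

no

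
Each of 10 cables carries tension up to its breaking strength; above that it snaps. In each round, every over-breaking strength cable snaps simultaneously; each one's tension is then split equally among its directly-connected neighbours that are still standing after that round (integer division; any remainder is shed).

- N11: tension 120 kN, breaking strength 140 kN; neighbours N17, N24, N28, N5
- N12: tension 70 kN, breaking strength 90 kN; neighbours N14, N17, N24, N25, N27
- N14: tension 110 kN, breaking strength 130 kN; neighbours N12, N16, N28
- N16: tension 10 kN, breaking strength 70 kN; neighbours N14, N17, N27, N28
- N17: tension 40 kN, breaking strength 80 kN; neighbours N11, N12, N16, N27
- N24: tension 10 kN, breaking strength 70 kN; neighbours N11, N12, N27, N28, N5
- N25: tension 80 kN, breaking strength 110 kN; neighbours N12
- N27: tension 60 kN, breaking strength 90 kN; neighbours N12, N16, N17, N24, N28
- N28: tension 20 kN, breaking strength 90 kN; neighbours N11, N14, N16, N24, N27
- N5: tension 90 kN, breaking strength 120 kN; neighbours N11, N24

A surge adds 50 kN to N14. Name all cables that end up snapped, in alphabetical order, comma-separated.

N12, N14

Round 1 — N14 at 160 > 130. N14 snaps.
  N14 sheds 160 kN to N12, N16, N28: 53 each (1 lost).
    N12: 70+53 = 123 > 90
    N16: 10+53 = 63 ≤ 70
    N28: 20+53 = 73 ≤ 90
Round 2 — N12 snaps.
  N12 sheds 123 kN to N17, N24, N25, N27: 30 each (3 lost).
    N17: 40+30 = 70 ≤ 80
    N24: 10+30 = 40 ≤ 70
    N25: 80+30 = 110 ≤ 110
    N27: 60+30 = 90 ≤ 90
No further breaks.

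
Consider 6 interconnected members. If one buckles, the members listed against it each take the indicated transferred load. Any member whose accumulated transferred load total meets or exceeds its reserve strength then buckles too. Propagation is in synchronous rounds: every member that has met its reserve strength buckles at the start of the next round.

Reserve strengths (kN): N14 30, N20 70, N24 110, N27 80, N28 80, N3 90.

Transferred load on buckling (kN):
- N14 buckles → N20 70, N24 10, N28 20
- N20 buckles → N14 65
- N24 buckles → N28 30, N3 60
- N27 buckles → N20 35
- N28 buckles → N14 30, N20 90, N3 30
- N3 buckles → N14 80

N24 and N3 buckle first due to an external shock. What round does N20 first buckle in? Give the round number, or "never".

3

Round 1 — N24, N3 buckle (initial).
  N14: +80 → 80 ≥ 30
  N28: +30 → 30 < 80
Round 2 — N14 buckles.
  N20: +70 → 70 ≥ 70
  N28: +20 → 50 < 80
Round 3 — N20 buckles.
No further bucklings.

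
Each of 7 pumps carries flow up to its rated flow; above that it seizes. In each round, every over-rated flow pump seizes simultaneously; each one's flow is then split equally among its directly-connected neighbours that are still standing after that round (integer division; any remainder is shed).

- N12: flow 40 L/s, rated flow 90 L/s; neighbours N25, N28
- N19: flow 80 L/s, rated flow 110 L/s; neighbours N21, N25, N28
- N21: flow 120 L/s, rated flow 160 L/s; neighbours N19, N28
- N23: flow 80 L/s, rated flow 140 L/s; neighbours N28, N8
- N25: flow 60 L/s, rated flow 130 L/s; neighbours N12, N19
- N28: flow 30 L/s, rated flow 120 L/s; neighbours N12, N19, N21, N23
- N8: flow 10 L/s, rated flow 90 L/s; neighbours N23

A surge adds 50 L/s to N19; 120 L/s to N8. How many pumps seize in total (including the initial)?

Round 1 — N19 at 130 > 110; N8 at 130 > 90. N19, N8 seize.
  N19 sheds 130 L/s to N21, N25, N28: 43 each (1 lost).
    N21: 120+43 = 163 > 160
    N25: 60+43 = 103 ≤ 130
    N28: 30+43 = 73 ≤ 120
  N8 sheds 130 L/s to N23: 130 each.
    N23: 80+130 = 210 > 140
Round 2 — N21, N23 seize.
  N21 sheds 163 L/s to N28: 163 each.
    N28: 73+163 = 236 > 120
  N23 sheds 210 L/s to N28: 210 each.
    N28: 236+210 = 446 > 120
Round 3 — N28 seizes.
  N28 sheds 446 L/s to N12: 446 each.
    N12: 40+446 = 486 > 90
Round 4 — N12 seizes.
  N12 sheds 486 L/s to N25: 486 each.
    N25: 103+486 = 589 > 130
Round 5 — N25 seizes.
  N25 sheds 589 L/s: no online neighbours, lost.
No further seizures.

7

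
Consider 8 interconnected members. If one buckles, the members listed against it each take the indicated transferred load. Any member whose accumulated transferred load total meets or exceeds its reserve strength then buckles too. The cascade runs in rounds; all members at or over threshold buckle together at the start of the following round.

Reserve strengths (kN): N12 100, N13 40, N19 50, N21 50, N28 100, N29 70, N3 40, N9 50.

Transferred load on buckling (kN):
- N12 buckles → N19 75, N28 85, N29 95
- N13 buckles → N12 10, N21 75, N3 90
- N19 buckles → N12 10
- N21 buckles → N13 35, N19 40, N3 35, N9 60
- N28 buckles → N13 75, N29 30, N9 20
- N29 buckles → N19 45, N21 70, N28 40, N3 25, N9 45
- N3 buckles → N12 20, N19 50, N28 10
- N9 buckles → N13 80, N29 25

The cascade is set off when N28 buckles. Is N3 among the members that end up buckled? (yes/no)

Round 1 — N28 buckles (initial).
  N13: +75 → 75 ≥ 40
  N29: +30 → 30 < 70
  N9: +20 → 20 < 50
Round 2 — N13 buckles.
  N12: +10 → 10 < 100
  N21: +75 → 75 ≥ 50
  N3: +90 → 90 ≥ 40
Round 3 — N21, N3 buckle.
  N12: +20 → 30 < 100
  N19: +40+50 → 90 ≥ 50
  N9: +60 → 80 ≥ 50
Round 4 — N19, N9 buckle.
  N12: +10 → 40 < 100
  N29: +25 → 55 < 70
No further bucklings.

yes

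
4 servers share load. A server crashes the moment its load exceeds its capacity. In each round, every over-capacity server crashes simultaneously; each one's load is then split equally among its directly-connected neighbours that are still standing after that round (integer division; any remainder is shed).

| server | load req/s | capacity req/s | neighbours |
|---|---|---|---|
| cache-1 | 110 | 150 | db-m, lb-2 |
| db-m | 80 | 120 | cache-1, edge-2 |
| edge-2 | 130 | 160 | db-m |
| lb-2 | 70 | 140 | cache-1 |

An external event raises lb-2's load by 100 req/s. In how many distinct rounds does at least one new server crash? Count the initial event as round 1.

4

Round 1 — lb-2 at 170 > 140. lb-2 crashes.
  lb-2 sheds 170 req/s to cache-1: 170 each.
    cache-1: 110+170 = 280 > 150
Round 2 — cache-1 crashes.
  cache-1 sheds 280 req/s to db-m: 280 each.
    db-m: 80+280 = 360 > 120
Round 3 — db-m crashes.
  db-m sheds 360 req/s to edge-2: 360 each.
    edge-2: 130+360 = 490 > 160
Round 4 — edge-2 crashes.
  edge-2 sheds 490 req/s: no online neighbours, lost.
No further crashes.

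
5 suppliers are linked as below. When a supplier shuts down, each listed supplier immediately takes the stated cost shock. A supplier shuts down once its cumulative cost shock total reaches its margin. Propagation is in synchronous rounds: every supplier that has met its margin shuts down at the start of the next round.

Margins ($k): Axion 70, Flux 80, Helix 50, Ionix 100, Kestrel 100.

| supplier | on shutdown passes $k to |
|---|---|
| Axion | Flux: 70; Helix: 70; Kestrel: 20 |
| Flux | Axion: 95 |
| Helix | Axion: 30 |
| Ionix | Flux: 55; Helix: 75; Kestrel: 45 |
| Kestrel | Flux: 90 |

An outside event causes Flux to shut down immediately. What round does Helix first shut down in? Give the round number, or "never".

Round 1 — Flux shuts down (initial).
  Axion: +95 → 95 ≥ 70
Round 2 — Axion shuts down.
  Helix: +70 → 70 ≥ 50
  Kestrel: +20 → 20 < 100
Round 3 — Helix shuts down.
No further shutdowns.

3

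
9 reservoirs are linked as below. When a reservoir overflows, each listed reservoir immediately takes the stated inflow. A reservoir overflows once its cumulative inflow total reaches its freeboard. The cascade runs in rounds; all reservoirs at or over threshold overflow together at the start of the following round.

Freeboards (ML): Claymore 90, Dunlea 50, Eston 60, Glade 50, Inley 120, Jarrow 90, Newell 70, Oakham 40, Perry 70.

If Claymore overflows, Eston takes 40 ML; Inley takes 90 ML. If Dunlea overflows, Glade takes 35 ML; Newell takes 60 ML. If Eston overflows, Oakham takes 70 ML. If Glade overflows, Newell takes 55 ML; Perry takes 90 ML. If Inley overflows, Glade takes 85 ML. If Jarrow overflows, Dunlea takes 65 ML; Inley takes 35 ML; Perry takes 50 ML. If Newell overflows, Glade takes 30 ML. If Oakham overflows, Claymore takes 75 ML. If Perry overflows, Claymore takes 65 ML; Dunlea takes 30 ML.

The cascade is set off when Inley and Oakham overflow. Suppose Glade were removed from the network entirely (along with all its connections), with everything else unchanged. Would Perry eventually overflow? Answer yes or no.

no

With Glade removed:
Round 1 — Inley, Oakham overflow (initial).
  Claymore: +75 → 75 < 90
No further overflows.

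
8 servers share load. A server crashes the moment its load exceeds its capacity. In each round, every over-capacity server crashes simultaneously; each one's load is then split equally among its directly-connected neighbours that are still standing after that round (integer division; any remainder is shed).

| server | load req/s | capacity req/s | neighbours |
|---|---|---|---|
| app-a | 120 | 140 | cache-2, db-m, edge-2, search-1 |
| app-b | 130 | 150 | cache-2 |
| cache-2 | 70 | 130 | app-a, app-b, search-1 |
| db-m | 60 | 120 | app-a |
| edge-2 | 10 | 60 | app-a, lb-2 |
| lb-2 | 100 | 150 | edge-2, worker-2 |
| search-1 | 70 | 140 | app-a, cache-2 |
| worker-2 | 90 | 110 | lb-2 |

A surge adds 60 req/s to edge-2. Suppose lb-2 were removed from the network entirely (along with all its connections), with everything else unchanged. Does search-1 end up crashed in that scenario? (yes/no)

With lb-2 removed:
Round 1 — edge-2 at 70 > 60. edge-2 crashes.
  edge-2 sheds 70 req/s to app-a: 70 each.
    app-a: 120+70 = 190 > 140
Round 2 — app-a crashes.
  app-a sheds 190 req/s to cache-2, db-m, search-1: 63 each (1 lost).
    cache-2: 70+63 = 133 > 130
    db-m: 60+63 = 123 > 120
    search-1: 70+63 = 133 ≤ 140
Round 3 — cache-2, db-m crash.
  cache-2 sheds 133 req/s to app-b, search-1: 66 each (1 lost).
    app-b: 130+66 = 196 > 150
    search-1: 133+66 = 199 > 140
  db-m sheds 123 req/s: no online neighbours, lost.
Round 4 — app-b, search-1 crash.
  app-b sheds 196 req/s: no online neighbours, lost.
  search-1 sheds 199 req/s: no online neighbours, lost.
No further crashes.

yes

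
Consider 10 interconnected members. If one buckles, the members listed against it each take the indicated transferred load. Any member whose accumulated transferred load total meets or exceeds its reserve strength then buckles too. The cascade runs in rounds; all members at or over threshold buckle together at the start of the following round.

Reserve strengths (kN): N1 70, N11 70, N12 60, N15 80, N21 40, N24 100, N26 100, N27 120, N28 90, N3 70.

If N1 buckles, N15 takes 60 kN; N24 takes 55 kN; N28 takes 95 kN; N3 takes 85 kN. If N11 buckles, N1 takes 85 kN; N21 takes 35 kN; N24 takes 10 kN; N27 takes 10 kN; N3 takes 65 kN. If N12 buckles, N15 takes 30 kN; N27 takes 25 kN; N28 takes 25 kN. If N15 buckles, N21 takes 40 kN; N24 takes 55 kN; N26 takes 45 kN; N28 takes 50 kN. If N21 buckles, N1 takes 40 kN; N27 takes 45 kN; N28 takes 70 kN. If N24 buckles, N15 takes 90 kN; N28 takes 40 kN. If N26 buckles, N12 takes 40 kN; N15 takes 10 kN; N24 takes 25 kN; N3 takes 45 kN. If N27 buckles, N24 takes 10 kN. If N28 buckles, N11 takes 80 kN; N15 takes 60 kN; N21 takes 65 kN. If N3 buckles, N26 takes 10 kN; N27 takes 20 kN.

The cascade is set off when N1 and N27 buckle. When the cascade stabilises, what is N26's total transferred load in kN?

Round 1 — N1, N27 buckle (initial).
  N15: +60 → 60 < 80
  N24: +55+10 → 65 < 100
  N28: +95 → 95 ≥ 90
  N3: +85 → 85 ≥ 70
Round 2 — N28, N3 buckle.
  N11: +80 → 80 ≥ 70
  N15: +60 → 120 ≥ 80
  N21: +65 → 65 ≥ 40
  N26: +10 → 10 < 100
Round 3 — N11, N15, N21 buckle.
  N24: +10+55 → 130 ≥ 100
  N26: +45 → 55 < 100
Round 4 — N24 buckles.
No further bucklings.

55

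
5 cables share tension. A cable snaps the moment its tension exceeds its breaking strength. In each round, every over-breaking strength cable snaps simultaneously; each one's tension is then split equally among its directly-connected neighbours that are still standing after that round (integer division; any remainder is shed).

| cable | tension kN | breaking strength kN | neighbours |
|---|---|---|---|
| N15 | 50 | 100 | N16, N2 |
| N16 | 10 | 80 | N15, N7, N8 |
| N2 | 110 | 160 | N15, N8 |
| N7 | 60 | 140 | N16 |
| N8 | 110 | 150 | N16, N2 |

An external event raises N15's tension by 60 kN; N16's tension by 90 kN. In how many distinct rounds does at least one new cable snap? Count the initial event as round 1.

Round 1 — N15 at 110 > 100; N16 at 100 > 80. N15, N16 snap.
  N15 sheds 110 kN to N2: 110 each.
    N2: 110+110 = 220 > 160
  N16 sheds 100 kN to N7, N8: 50 each.
    N7: 60+50 = 110 ≤ 140
    N8: 110+50 = 160 > 150
Round 2 — N2, N8 snap.
  N2 sheds 220 kN: no online neighbours, lost.
  N8 sheds 160 kN: no online neighbours, lost.
No further breaks.

2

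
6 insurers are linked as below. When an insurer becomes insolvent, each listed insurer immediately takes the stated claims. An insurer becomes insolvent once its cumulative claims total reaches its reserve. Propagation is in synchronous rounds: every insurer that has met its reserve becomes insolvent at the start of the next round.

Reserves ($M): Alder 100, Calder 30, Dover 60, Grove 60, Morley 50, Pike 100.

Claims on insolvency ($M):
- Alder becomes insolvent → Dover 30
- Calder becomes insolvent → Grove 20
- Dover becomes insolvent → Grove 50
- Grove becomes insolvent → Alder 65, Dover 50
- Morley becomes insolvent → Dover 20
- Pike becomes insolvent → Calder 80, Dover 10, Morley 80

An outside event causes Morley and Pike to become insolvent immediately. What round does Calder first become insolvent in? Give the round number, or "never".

2

Round 1 — Morley, Pike become insolvent (initial).
  Calder: +80 → 80 ≥ 30
  Dover: +20+10 → 30 < 60
Round 2 — Calder becomes insolvent.
  Grove: +20 → 20 < 60
No further insolvencies.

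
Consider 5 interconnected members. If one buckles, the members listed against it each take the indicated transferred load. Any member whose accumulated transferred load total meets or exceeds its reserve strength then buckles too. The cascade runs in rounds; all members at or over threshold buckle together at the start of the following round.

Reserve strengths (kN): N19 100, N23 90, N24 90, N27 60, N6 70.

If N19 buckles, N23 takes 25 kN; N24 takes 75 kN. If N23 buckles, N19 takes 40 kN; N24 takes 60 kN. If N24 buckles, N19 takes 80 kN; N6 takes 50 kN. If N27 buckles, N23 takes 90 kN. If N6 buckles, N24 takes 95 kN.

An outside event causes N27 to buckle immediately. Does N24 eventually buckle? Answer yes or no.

no

Round 1 — N27 buckles (initial).
  N23: +90 → 90 ≥ 90
Round 2 — N23 buckles.
  N19: +40 → 40 < 100
  N24: +60 → 60 < 90
No further bucklings.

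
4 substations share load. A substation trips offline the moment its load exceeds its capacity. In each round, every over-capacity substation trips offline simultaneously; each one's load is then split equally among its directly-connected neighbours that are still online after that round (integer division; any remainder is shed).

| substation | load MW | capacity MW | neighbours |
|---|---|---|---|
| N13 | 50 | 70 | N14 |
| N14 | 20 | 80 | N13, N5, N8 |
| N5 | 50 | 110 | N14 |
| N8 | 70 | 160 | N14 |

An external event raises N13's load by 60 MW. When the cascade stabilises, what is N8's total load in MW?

135

Round 1 — N13 at 110 > 70. N13 trips offline.
  N13 sheds 110 MW to N14: 110 each.
    N14: 20+110 = 130 > 80
Round 2 — N14 trips offline.
  N14 sheds 130 MW to N5, N8: 65 each.
    N5: 50+65 = 115 > 110
    N8: 70+65 = 135 ≤ 160
Round 3 — N5 trips offline.
  N5 sheds 115 MW: no online neighbours, lost.
No further trips.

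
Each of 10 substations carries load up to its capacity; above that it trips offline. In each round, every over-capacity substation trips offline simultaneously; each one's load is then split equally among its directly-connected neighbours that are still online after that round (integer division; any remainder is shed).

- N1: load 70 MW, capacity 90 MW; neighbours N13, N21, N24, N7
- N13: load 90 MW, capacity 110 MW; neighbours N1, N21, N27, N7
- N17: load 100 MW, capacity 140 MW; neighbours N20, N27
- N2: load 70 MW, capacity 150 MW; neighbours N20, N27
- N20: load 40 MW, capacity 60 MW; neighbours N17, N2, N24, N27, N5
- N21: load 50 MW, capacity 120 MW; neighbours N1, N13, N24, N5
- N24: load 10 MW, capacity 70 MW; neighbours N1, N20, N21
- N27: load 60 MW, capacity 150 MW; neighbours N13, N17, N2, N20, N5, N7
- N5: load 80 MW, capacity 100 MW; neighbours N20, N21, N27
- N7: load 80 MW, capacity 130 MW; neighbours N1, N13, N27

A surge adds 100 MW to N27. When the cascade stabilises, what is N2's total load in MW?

Round 1 — N27 at 160 > 150. N27 trips offline.
  N27 sheds 160 MW to N13, N17, N2, N20, N5, N7: 26 each (4 lost).
    N13: 90+26 = 116 > 110
    N17: 100+26 = 126 ≤ 140
    N2: 70+26 = 96 ≤ 150
    N20: 40+26 = 66 > 60
    N5: 80+26 = 106 > 100
    N7: 80+26 = 106 ≤ 130
Round 2 — N13, N20, N5 trip offline.
  N13 sheds 116 MW to N1, N21, N7: 38 each (2 lost).
    N1: 70+38 = 108 > 90
    N21: 50+38 = 88 ≤ 120
    N7: 106+38 = 144 > 130
  N20 sheds 66 MW to N17, N2, N24: 22 each.
    N17: 126+22 = 148 > 140
    N2: 96+22 = 118 ≤ 150
    N24: 10+22 = 32 ≤ 70
  N5 sheds 106 MW to N21: 106 each.
    N21: 88+106 = 194 > 120
Round 3 — N1, N17, N21, N7 trip offline.
  N1 sheds 108 MW to N24: 108 each.
    N24: 32+108 = 140 > 70
  N17 sheds 148 MW: no online neighbours, lost.
  N21 sheds 194 MW to N24: 194 each.
    N24: 140+194 = 334 > 70
  N7 sheds 144 MW: no online neighbours, lost.
Round 4 — N24 trips offline.
  N24 sheds 334 MW: no online neighbours, lost.
No further trips.

118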